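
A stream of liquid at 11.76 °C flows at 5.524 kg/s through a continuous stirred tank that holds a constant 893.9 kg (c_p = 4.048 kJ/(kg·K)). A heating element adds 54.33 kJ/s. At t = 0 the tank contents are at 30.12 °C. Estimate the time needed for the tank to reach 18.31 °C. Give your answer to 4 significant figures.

218.8 s

M c_p dT/dt = ṁ c_p (T_in − T) + Q̇.
τ = M/ṁ = 161.821 s; T_ss = T_in + Q̇/(ṁ c_p) = 14.1897 °C.
T(t) = T_ss + (T₀ − T_ss) e^(−t/τ). Set T = 18.31:
e^(−t/τ) = (18.31 − 14.1897)/(30.12 − 14.1897) = 0.258647
t = −161.821 · ln(0.258647) = 218.829 s.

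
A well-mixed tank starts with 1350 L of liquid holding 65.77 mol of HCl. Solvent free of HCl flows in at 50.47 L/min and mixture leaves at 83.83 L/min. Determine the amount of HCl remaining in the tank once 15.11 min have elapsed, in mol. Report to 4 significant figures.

20.32 mol

Total volume: dV/dt = Q_in − Q_out = -33.3600 L/min, so V(t) = 1350 − 33.3600 t and V(15.11) = 845.930 L.
Solute balance: dm/dt = 0 − Q_out C = −Q_out m/V(t).
Separate: dm/m = −Q_out dt/V(t) ⇒ ln(m/m₀) = −(Q_out/(Q_in−Q_out)) ln(V/V₀).
m = m₀ (V₀/V)^(Q_out/(Q_in−Q_out)) = 65.77 × (1350/845.930)^(-2.51289) = 20.3195 mol.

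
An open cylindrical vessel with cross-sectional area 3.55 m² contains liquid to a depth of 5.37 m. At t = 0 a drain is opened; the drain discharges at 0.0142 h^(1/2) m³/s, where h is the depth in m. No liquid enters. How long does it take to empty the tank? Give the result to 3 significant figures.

1160 s

Mass balance (ρ constant): A dh/dt = −0.0142 √h.
∫ h^(−1/2) dh = −(0.0142/A) ∫ dt, giving 2√h = 2√h₀ − (0.0142/A) t.
Tank is empty when √h = 0: t_empty = 2A√h₀/0.0142.
t_empty = 2·3.55·√5.37/0.0142 = 7.1000·2.3173/0.0142 = 1158.7 s.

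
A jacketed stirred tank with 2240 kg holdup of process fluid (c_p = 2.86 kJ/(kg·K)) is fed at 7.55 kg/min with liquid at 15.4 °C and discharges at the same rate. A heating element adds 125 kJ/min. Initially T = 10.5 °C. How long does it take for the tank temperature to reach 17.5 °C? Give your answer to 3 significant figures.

316 min

Heat balance on the well-mixed liquid: M c_p dT/dt = ṁ c_p (T_in − T) + 125.
τ = M/ṁ = 296.69 min; T_ss = T_in + Q̇/(ṁ c_p) = 21.189 °C.
T(t) = T_ss + (T₀ − T_ss) e^(−t/τ). Set T = 17.5:
e^(−t/τ) = (17.5 − 21.189)/(10.5 − 21.189) = 0.34512
t = −296.69 · ln(0.34512) = 315.64 min.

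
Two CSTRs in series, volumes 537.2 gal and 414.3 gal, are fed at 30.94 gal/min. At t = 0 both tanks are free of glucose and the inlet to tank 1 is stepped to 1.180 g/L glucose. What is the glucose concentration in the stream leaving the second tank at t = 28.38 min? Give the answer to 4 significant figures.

0.6518 g/L

Each tank obeys Vᵢ dCᵢ/dt = Q(Cᵢ₋₁ − Cᵢ), so τᵢ = Vᵢ/Q.
τ₁ = 537.2/30.94 = 17.3626 min; τ₂ = 414.3/30.94 = 13.3904 min.
Tank 1: C₁ = C_in(1 − e^(−t/τ₁)). Tank 2 (τ₁ ≠ τ₂): C₂ = C_in[1 − (τ₁ e^(−t/τ₁) − τ₂ e^(−t/τ₂))/(τ₁ − τ₂)].
At t = 28.38: e^(−t/τ₁) = 0.195041, e^(−t/τ₂) = 0.120101.
C₂ = 1.180·[1 − (17.3626·0.195041 − 13.3904·0.120101)/(3.97220)] = 1.180·0.552332 = 0.651752 g/L.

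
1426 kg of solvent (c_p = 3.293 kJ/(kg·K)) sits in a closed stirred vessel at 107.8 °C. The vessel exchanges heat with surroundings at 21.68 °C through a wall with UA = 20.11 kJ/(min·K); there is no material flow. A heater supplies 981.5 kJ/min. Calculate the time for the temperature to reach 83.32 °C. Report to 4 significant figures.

249.2 min

Energy balance: M c_p dT/dt = −UA(T − T_amb) + Q̇.
τ = M c_p/UA = 233.507 min; T_ss = T_amb + Q̇/UA = 21.68 + 981.5/20.11 = 70.4866 °C.
T(t) = T_ss + (T₀ − T_ss)e^(−t/τ); set T = 83.32:
t = −τ ln[(T − T_ss)/(T₀ − T_ss)] = −233.507 · ln(0.343936) = 249.221 min.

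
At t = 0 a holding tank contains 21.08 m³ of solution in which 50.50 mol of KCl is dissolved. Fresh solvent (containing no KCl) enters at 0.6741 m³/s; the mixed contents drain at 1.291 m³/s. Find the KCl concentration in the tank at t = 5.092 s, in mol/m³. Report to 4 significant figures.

Total volume: dV/dt = Q_in − Q_out = -0.616900 m³/s, so V(t) = 21.08 − 0.616900 t and V(5.092) = 17.9387 m³.
Solute balance: dm/dt = 0 − Q_out C = −Q_out m/V(t).
Separate: dm/m = −Q_out dt/V(t) ⇒ ln(m/m₀) = −(Q_out/(Q_in−Q_out)) ln(V/V₀).
m = m₀ (V₀/V)^(Q_out/(Q_in−Q_out)) = 50.50 × (21.08/17.9387)^(-2.09272) = 36.0277 mol.
C = m/V = 36.0277/17.9387 = 2.00837 mol/m³.

2.008 mol/m³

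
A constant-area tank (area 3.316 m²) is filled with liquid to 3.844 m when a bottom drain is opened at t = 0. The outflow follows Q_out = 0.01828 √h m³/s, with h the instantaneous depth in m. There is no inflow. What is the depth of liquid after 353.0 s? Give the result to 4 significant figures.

0.9754 m

With no inflow, A dh/dt = −0.01828 √h.
∫ h^(−1/2) dh = −(0.01828/A) ∫ dt, giving 2√h = 2√h₀ − (0.01828/A) t.
√h = √3.844 − 0.01828·353.0/(2·3.316) = 1.96061 − 0.972986 = 0.987627.
h = 0.987627² = 0.975406 m.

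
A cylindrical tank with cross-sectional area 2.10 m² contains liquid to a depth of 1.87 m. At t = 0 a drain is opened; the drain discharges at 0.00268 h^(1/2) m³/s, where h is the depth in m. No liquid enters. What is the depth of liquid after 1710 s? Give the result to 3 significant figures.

Accumulation of liquid (constant cross-section A): A dh/dt = −0.00268 √h.
Separate and integrate: 2(√h − √h₀) = −(0.00268/A) t.
√h = √1.87 − 0.00268·1710/(2·2.10) = 1.3675 − 1.0911 = 0.27634.
h = 0.27634² = 0.076362 m.

0.0764 m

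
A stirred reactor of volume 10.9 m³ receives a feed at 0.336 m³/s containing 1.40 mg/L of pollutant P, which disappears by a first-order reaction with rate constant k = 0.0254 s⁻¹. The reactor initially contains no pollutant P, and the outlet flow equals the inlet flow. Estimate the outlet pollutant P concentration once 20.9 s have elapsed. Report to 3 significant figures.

V dC/dt = Q(C_in − C) − k V C.
This is linear with rate a = Q/V + k = 0.056226 s⁻¹.
C_ss = Q C_in/(Q + kV) = 0.76755 mg/L; C(t) = C_ss + (C₀ − C_ss) e^(−a t).
C(20.9) = 0.76755 + (-0.76755)·e^(−0.056226·20.9) = 0.76755 + (-0.76755)·0.30878 = 0.53054 mg/L.

0.531 mg/L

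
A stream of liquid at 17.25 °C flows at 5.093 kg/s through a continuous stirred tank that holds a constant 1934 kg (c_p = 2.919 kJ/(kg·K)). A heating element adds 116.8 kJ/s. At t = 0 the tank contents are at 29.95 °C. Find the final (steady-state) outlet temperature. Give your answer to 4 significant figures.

First-law balance (no shaft work): M c_p dT/dt = ṁ c_p (T_in − T) + 116.8.
At steady state dT/dt = 0 ⇒ T_ss = T_in + Q̇/(ṁ c_p) = 17.25 + 116.8/(5.093·2.919) = 25.1066 °C.

25.11 °C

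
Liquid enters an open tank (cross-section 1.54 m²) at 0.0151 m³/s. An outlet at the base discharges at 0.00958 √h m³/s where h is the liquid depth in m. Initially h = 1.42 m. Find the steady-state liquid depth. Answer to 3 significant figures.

Level balance: A dh/dt = 0.0151 − 0.00958 √h. Setting dh/dt = 0:
Q_in = 0.00958 √h_ss ⇒ √h_ss = 0.0151/0.00958 = 1.5762.
h_ss = 1.5762² = 2.4844 m. (Since h₀ = 1.42 m < h_ss, the level will rise toward this value.)

2.48 m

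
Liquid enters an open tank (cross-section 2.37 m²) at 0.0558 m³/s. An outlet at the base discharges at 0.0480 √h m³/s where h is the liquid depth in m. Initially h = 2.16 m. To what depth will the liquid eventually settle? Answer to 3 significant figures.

Mass balance (ρ constant): A dh/dt = Q_in − 0.0480 √h. At steady state dh/dt = 0:
Q_in = 0.0480 √h_ss ⇒ √h_ss = 0.0558/0.0480 = 1.1625.
h_ss = 1.1625² = 1.3514 m. (Since h₀ = 2.16 m > h_ss, the level will fall toward this value.)

1.35 m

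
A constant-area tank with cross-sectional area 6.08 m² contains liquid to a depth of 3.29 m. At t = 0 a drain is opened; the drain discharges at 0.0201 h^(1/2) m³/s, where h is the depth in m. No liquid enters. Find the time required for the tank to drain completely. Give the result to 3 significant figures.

Mass balance (ρ constant): A dh/dt = −0.0201 √h.
This is separable: 2 d(√h)/dt = −0.0201/A, so √h = √h₀ − (0.0201/(2A)) t.
Tank is empty when √h = 0: t_empty = 2A√h₀/0.0201.
t_empty = 2·6.08·√3.29/0.0201 = 12.160·1.8138/0.0201 = 1097.3 s.

1100 s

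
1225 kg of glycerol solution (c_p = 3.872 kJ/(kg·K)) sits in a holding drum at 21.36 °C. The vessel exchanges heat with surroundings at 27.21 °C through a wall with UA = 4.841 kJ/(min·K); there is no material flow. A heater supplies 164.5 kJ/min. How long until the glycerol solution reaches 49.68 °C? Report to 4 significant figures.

1216 min

M c_p dT/dt = −UA(T − T_amb) + Q̇.
τ = M c_p/UA = 979.798 min; T_ss = T_amb + Q̇/UA = 27.21 + 164.5/4.841 = 61.1906 °C.
T(t) = T_ss + (T₀ − T_ss)e^(−t/τ); set T = 49.68:
t = −τ ln[(T − T_ss)/(T₀ − T_ss)] = −979.798 · ln(0.288989) = 1216.29 min.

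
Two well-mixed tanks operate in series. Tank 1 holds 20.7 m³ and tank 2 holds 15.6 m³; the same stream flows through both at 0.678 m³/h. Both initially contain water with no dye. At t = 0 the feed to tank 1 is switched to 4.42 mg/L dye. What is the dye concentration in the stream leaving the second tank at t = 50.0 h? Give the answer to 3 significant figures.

2.47 mg/L

Time constants: τᵢ = Vᵢ/Q for each well-mixed tank.
τ₁ = 20.7/0.678 = 30.531 h; τ₂ = 15.6/0.678 = 23.009 h.
Tank 1: C₁ = C_in(1 − e^(−t/τ₁)). Tank 2 (τ₁ ≠ τ₂): C₂ = C_in[1 − (τ₁ e^(−t/τ₁) − τ₂ e^(−t/τ₂))/(τ₁ − τ₂)].
At t = 50.0: e^(−t/τ₁) = 0.19443, e^(−t/τ₂) = 0.11383.
C₂ = 4.42·[1 − (30.531·0.19443 − 23.009·0.11383)/(7.5221)] = 4.42·0.55902 = 2.4709 mg/L.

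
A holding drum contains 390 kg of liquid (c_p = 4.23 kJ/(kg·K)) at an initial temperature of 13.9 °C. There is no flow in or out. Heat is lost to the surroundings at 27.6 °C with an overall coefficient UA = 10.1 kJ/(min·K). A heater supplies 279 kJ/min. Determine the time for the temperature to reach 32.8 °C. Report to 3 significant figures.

99.9 min

First-law balance (no shaft work): M c_p dT/dt = −UA(T − T_amb) + Q̇.
τ = M c_p/UA = 163.34 min; T_ss = T_amb + Q̇/UA = 27.6 + 279/10.1 = 55.224 °C.
T(t) = T_ss + (T₀ − T_ss)e^(−t/τ); set T = 32.8:
t = −τ ln[(T − T_ss)/(T₀ − T_ss)] = −163.34 · ln(0.54264) = 99.850 min.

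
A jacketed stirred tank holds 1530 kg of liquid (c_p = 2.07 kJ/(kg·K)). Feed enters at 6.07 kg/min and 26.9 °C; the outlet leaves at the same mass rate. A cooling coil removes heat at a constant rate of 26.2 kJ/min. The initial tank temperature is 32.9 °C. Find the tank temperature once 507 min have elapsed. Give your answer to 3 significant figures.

M c_p dT/dt = ṁ c_p (T_in − T) − Q̇.
τ = M/ṁ = 252.06 min; T_ss = T_in − Q̇/(ṁ c_p) = 26.9 − 26.2/(6.07·2.07) = 24.815 °C.
Integrating: T(t) = T_ss + (T₀ − T_ss) e^(−t/τ).
T(507) = 24.815 + (8.0852)·e^(−507/252.06) = 24.815 + (8.0852)·0.13380 = 25.897 °C.

25.9 °C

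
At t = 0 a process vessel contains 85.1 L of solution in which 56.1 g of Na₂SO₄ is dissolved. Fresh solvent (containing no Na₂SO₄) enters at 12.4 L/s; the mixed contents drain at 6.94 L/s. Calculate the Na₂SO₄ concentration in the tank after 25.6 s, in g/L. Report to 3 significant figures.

Total volume: dV/dt = Q_in − Q_out = 5.4600 L/s, so V(t) = 85.1 + 5.4600 t and V(25.6) = 224.88 L.
Solute balance: dm/dt = 0 − Q_out C = −Q_out m/V(t).
dm/m = −Q_out dt/(V₀ + 5.4600 t); integrating gives ln(m/m₀) = −(Q_out/(Q_in−Q_out)) ln(V/V₀).
m = m₀ (V₀/V)^(Q_out/(Q_in−Q_out)) = 56.1 × (85.1/224.88)^(1.2711) = 16.314 g.
C = m/V = 16.314/224.88 = 0.072546 g/L.

0.0725 g/L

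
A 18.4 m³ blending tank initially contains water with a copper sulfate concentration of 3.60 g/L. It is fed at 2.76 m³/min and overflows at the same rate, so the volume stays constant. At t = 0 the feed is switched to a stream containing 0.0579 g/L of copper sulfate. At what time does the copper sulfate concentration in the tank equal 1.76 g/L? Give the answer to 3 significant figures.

Unsteady species balance (constant V, well mixed): V dC/dt = Q(C_in − C), so τ = V/Q = 6.6667 min.
C(t) = C_in + (C₀ − C_in) e^(−t/τ). Set C = 1.76 and solve for t:
e^(−t/τ) = (C − C_in)/(C₀ − C_in) = (1.76 − 0.0579)/(3.60 − 0.0579) = 0.48053
t = −τ ln(…) = 6.6667 × 0.73286 = 4.8857 min.

4.89 min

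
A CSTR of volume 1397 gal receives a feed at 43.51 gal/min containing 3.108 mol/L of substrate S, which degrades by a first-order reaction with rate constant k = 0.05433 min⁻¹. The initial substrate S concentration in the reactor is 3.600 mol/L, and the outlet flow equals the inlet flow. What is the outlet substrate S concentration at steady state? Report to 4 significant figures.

1.132 mol/L

V dC/dt = Q(C_in − C) − k V C.
Steady state (dC/dt = 0): C_ss = Q C_in/(Q + kV) = C_in/(1 + kV/Q).
C_ss = 43.51·3.108/(43.51 + 0.05433·1397) = 135.229/119.409 = 1.13249 mol/L.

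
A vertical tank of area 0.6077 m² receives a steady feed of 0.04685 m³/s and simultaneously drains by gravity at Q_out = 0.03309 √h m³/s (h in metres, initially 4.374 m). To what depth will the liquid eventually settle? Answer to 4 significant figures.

2.005 m

Level balance: A dh/dt = 0.04685 − 0.03309 √h. Setting dh/dt = 0:
Q_in = 0.03309 √h_ss ⇒ √h_ss = 0.04685/0.03309 = 1.41584.
h_ss = 1.41584² = 2.00459 m. (Since h₀ = 4.374 m > h_ss, the level will fall toward this value.)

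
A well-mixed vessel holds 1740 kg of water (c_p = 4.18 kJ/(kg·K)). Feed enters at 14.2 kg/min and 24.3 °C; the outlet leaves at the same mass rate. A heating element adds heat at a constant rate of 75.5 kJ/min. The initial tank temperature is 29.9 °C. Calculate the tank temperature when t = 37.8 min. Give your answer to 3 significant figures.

28.8 °C

Heat balance on the well-mixed liquid: M c_p dT/dt = ṁ c_p (T_in − T) + 75.5.
τ = M/ṁ = 122.54 min; T_ss = T_in + Q̇/(ṁ c_p) = 24.3 + 75.5/(14.2·4.18) = 25.572 °C.
Integrating: T(t) = T_ss + (T₀ − T_ss) e^(−t/τ).
T(37.8) = 25.572 + (4.3280)·e^(−37.8/122.54) = 25.572 + (4.3280)·0.73456 = 28.751 °C.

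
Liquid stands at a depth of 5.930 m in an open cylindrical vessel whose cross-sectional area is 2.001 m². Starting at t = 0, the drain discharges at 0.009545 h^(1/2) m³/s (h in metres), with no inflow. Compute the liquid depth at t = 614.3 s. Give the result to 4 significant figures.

With no inflow, A dh/dt = −0.009545 √h.
This is separable: 2 d(√h)/dt = −0.009545/A, so √h = √h₀ − (0.009545/(2A)) t.
√h = √5.930 − 0.009545·614.3/(2·2.001) = 2.43516 − 1.46514 = 0.970018.
h = 0.970018² = 0.940936 m.

0.9409 m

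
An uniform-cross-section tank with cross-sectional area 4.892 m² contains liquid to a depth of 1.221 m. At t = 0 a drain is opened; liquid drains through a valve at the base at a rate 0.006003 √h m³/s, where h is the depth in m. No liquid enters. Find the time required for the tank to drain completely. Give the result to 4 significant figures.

With no inflow, A dh/dt = −0.006003 √h.
Separate and integrate: 2(√h − √h₀) = −(0.006003/A) t.
Set h = 0: 2√h₀ = (0.006003/A) t_empty ⇒ t_empty = 2A√h₀/0.006003.
t_empty = 2·4.892·√1.221/0.006003 = 9.78400·1.10499/0.006003 = 1800.97 s.

1801 s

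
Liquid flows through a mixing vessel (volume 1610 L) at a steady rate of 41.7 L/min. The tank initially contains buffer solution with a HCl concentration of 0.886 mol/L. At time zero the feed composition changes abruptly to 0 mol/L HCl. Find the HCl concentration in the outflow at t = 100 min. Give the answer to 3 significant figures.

Unsteady species balance (constant V, well mixed): V dC/dt = Q(C_in − C).
Time constant τ = V/Q = 1610/41.7 = 38.609 min.
Solution: C(t) = C_in + (C₀ − C_in) e^(−t/τ).
C(100) = 0 + (0.886 − 0)·e^(−100/38.609) = 0 + (0.88600)·0.075015 = 0.066464 mol/L.

0.0665 mol/L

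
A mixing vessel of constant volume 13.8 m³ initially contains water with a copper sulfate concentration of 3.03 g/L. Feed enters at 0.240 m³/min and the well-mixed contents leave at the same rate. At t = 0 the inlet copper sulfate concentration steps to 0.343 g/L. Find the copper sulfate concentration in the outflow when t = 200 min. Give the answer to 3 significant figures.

Accumulation = in − out for the solute gives V dC/dt = Q(C_in − C).
Rewrite as dC/dt + C/τ = C_in/τ, τ = V/Q = 57.500 min.
C approaches C_in exponentially: C(t) = C_in + (C₀ − C_in) e^(−t/τ).
C(200) = 0.343 + (3.03 − 0.343)·e^(−200/57.500) = 0.343 + (2.6870)·0.030861 = 0.42592 g/L.

0.426 g/L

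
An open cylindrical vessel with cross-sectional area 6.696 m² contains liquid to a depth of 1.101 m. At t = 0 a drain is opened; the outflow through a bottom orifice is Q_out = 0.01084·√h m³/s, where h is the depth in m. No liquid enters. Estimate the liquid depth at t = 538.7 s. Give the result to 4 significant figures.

0.3761 m

Unsteady balance on liquid volume: A dh/dt = −0.01084 √h.
Separate and integrate: 2(√h − √h₀) = −(0.01084/A) t.
√h = √1.101 − 0.01084·538.7/(2·6.696) = 1.04929 − 0.436045 = 0.613241.
h = 0.613241² = 0.376064 m.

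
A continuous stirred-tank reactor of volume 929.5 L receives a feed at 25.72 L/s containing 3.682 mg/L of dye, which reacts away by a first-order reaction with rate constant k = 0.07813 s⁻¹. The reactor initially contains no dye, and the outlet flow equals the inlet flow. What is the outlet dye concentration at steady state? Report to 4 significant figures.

Accumulation = in − out − consumed: V dC/dt = Q C_in − Q C − k V C.
Steady state (dC/dt = 0): C_ss = Q C_in/(Q + kV) = C_in/(1 + kV/Q).
C_ss = 25.72·3.682/(25.72 + 0.07813·929.5) = 94.7010/98.3418 = 0.962978 mg/L.

0.9630 mg/L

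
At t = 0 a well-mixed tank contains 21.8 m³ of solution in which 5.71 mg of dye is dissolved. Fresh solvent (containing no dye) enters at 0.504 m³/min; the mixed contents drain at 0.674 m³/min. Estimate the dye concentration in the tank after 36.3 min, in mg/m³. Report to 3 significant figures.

Let m(t) be the amount of dye. Volume: V(t) = V₀ + (Q_in − Q_out) t = 21.8 − 0.17000 t; V(36.3) = 15.629 m³.
No dye enters, so dm/dt = −Q_out · (m/V).
Separate: dm/m = −Q_out dt/V(t) ⇒ ln(m/m₀) = −(Q_out/(Q_in−Q_out)) ln(V/V₀).
m = m₀ (V₀/V)^(Q_out/(Q_in−Q_out)) = 5.71 × (21.8/15.629)^(-3.9647) = 1.5263 mg.
C = m/V = 1.5263/15.629 = 0.097657 mg/m³.

0.0977 mg/m³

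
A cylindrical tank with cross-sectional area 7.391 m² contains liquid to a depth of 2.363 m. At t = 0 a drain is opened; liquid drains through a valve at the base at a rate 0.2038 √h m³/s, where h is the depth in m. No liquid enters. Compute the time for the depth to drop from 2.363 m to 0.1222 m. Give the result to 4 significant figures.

With no inflow, A dh/dt = −0.2038 √h.
Separate and integrate: 2(√h − √h₀) = −(0.2038/A) t.
t = 2A(√h₀ − √h)/0.2038 = 2·7.391·(√2.363 − √0.1222)/0.2038
  = 14.7820 × (1.53721 − 0.349571) / 0.2038 = 86.1413 s.

86.14 s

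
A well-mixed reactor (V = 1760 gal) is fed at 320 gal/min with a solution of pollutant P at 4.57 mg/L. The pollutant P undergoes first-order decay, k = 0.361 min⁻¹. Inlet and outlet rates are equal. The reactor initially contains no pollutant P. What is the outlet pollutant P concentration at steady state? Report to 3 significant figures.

1.53 mg/L

V dC/dt = Q(C_in − C) − k V C.
Steady state (dC/dt = 0): C_ss = Q C_in/(Q + kV) = C_in/(1 + kV/Q).
C_ss = 320·4.57/(320 + 0.361·1760) = 1462.4/955.36 = 1.5307 mg/L.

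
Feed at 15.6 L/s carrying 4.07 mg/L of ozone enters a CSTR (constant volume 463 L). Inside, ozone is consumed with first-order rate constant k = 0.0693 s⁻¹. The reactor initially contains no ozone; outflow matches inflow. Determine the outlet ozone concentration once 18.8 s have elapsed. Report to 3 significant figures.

Accumulation = in − out − consumed: V dC/dt = Q C_in − Q C − k V C.
This is linear with rate a = Q/V + k = 0.10299 s⁻¹.
C_ss = Q C_in/(Q + kV) = 1.3315 mg/L; C(t) = C_ss + (C₀ − C_ss) e^(−a t).
C(18.8) = 1.3315 + (-1.3315)·e^(−0.10299·18.8) = 1.3315 + (-1.3315)·0.14424 = 1.1394 mg/L.

1.14 mg/L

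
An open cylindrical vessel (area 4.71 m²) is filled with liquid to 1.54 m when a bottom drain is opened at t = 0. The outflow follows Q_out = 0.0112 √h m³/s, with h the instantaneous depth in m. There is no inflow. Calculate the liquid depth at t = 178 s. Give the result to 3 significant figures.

Volume balance on the tank: A dh/dt = −0.0112 √h.
This is separable: 2 d(√h)/dt = −0.0112/A, so √h = √h₀ − (0.0112/(2A)) t.
√h = √1.54 − 0.0112·178/(2·4.71) = 1.2410 − 0.21163 = 1.0293.
h = 1.0293² = 1.0595 m.

1.06 m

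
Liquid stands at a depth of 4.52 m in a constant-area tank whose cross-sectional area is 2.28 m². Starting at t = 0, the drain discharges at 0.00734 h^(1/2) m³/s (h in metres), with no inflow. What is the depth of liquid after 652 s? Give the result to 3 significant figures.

A dh/dt = −Q_out = −0.00734 √h.
∫ h^(−1/2) dh = −(0.00734/A) ∫ dt, giving 2√h = 2√h₀ − (0.00734/A) t.
√h = √4.52 − 0.00734·652/(2·2.28) = 2.1260 − 1.0495 = 1.0765.
h = 1.0765² = 1.1589 m.

1.16 m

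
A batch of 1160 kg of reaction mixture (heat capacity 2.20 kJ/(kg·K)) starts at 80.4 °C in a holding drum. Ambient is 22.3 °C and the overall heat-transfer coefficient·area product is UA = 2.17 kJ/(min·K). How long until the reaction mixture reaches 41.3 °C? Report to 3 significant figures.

1310 min

M c_p dT/dt = −UA(T − T_amb).
τ = M c_p/UA = 1176.0 min; T_ss = T_amb = 22.300 °C.
T(t) = T_ss + (T₀ − T_ss)e^(−t/τ); set T = 41.3:
t = −τ ln[(T − T_ss)/(T₀ − T_ss)] = −1176.0 · ln(0.32702) = 1314.5 min.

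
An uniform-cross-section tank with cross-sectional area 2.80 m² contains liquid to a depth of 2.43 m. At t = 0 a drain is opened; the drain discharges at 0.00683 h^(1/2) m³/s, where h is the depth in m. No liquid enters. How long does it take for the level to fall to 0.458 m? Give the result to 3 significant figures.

723 s

A dh/dt = −Q_out = −0.00683 √h.
Separate and integrate: 2(√h − √h₀) = −(0.00683/A) t.
t = 2A(√h₀ − √h)/0.00683 = 2·2.80·(√2.43 − √0.458)/0.00683
  = 5.6000 × (1.5588 − 0.67676) / 0.00683 = 723.24 s.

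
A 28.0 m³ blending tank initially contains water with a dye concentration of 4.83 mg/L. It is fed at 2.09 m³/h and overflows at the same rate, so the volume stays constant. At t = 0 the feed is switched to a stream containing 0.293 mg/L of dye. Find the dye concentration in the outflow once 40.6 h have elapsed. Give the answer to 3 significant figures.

0.512 mg/L

Mass balance on the solute (V constant): V dC/dt = Q(C_in − C).
Time constant τ = V/Q = 28.0/2.09 = 13.397 h.
This is linear first-order; C(t) = C_in + (C₀ − C_in) e^(−t/τ).
C(40.6) = 0.293 + (4.83 − 0.293)·e^(−40.6/13.397) = 0.293 + (4.5370)·0.048291 = 0.51210 mg/L.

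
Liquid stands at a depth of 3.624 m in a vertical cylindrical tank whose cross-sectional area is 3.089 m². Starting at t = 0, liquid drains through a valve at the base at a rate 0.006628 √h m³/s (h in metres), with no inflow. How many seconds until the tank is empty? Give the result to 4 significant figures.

Unsteady balance on liquid volume: A dh/dt = −0.006628 √h.
Separate and integrate: 2(√h − √h₀) = −(0.006628/A) t.
Set h = 0: 2√h₀ = (0.006628/A) t_empty ⇒ t_empty = 2A√h₀/0.006628.
t_empty = 2·3.089·√3.624/0.006628 = 6.17800·1.90368/0.006628 = 1774.43 s.

1774 s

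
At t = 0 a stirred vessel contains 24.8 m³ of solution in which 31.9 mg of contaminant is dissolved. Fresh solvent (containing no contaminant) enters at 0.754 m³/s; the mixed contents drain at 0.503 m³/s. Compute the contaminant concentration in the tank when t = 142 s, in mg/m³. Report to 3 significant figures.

Total volume: dV/dt = Q_in − Q_out = 0.25100 m³/s, so V(t) = 24.8 + 0.25100 t and V(142) = 60.442 m³.
Species balance (pure solvent in): dm/dt = −Q_out · m/V(t).
dm/m = −Q_out dt/(V₀ + 0.25100 t); integrating gives ln(m/m₀) = −(Q_out/(Q_in−Q_out)) ln(V/V₀).
m = m₀ (V₀/V)^(Q_out/(Q_in−Q_out)) = 31.9 × (24.8/60.442)^(2.0040) = 5.3515 mg.
C = m/V = 5.3515/60.442 = 0.088539 mg/m³.

0.0885 mg/m³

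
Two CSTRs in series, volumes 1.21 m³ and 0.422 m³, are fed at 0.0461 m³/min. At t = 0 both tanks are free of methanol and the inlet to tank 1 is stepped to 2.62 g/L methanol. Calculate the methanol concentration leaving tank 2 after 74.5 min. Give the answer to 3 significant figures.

Each tank obeys Vᵢ dCᵢ/dt = Q(Cᵢ₋₁ − Cᵢ), so τᵢ = Vᵢ/Q.
τ₁ = 1.21/0.0461 = 26.247 min; τ₂ = 0.422/0.0461 = 9.1540 min.
Solving the cascade with C₁(0)=C₂(0)=0 gives C₂(t) = C_in[1 − (τ₁ e^(−t/τ₁) − τ₂ e^(−t/τ₂))/(τ₁ − τ₂)].
At t = 74.5: e^(−t/τ₁) = 0.058520, e^(−t/τ₂) = 0.00029207.
C₂ = 2.62·[1 − (26.247·0.058520 − 9.1540·0.00029207)/(17.093)] = 2.62·0.91030 = 2.3850 g/L.

2.38 g/L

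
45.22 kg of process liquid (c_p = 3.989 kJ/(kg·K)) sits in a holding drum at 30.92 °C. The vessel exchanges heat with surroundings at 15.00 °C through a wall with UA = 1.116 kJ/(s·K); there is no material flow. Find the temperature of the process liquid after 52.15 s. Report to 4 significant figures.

26.53 °C

M c_p dT/dt = −UA(T − T_amb).
dT/dt = (T_ss − T)/τ with T_ss = T_amb = 15.0000 °C, τ = M c_p/UA = 45.22·3.989/1.116 = 161.633 s.
Integrating: T(t) = T_ss + (T₀ − T_ss) e^(−t/τ).
T(52.15) = 15.0000 + (15.9200)·0.724231 = 26.5298 °C.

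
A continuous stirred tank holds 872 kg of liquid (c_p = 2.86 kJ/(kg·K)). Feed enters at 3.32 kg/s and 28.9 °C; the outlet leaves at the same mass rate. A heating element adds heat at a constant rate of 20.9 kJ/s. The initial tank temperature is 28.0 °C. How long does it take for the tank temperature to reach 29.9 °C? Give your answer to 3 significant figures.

Energy balance: M c_p dT/dt = ṁ c_p (T_in − T) + 20.9.
τ = M/ṁ = 262.65 s; T_ss = T_in + Q̇/(ṁ c_p) = 31.101 °C.
T(t) = T_ss + (T₀ − T_ss) e^(−t/τ). Set T = 29.9:
e^(−t/τ) = (29.9 − 31.101)/(28.0 − 31.101) = 0.38732
t = −262.65 · ln(0.38732) = 249.13 s.

249 s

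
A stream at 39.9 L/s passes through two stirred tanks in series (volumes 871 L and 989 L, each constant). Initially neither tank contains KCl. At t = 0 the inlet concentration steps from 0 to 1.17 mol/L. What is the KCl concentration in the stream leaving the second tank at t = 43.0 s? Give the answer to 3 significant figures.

0.644 mol/L

Species balance on tank i: dCᵢ/dt = (Cᵢ₋₁ − Cᵢ)/τᵢ with τᵢ = Vᵢ/Q.
τ₁ = 871/39.9 = 21.830 s; τ₂ = 989/39.9 = 24.787 s.
Solving the cascade with C₁(0)=C₂(0)=0 gives C₂(t) = C_in[1 − (τ₁ e^(−t/τ₁) − τ₂ e^(−t/τ₂))/(τ₁ − τ₂)].
At t = 43.0: e^(−t/τ₁) = 0.13948, e^(−t/τ₂) = 0.17644.
C₂ = 1.17·[1 − (21.830·0.13948 − 24.787·0.17644)/(-2.9574)] = 1.17·0.55079 = 0.64442 mol/L.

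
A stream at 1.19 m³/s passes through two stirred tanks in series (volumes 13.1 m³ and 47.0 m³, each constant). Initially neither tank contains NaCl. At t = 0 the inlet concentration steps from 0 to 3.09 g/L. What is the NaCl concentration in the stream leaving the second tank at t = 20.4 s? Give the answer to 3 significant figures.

Species balance on tank i: dCᵢ/dt = (Cᵢ₋₁ − Cᵢ)/τᵢ with τᵢ = Vᵢ/Q.
τ₁ = 13.1/1.19 = 11.008 s; τ₂ = 47.0/1.19 = 39.496 s.
Solving the cascade with C₁(0)=C₂(0)=0 gives C₂(t) = C_in[1 − (τ₁ e^(−t/τ₁) − τ₂ e^(−t/τ₂))/(τ₁ − τ₂)].
At t = 20.4: e^(−t/τ₁) = 0.15675, e^(−t/τ₂) = 0.59660.
C₂ = 3.09·[1 − (11.008·0.15675 − 39.496·0.59660)/(-28.487)] = 3.09·0.23343 = 0.72129 g/L.

0.721 g/L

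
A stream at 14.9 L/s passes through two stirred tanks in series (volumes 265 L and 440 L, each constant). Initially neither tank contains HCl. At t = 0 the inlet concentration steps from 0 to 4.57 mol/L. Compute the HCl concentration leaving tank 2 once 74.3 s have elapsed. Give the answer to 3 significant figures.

Time constants: τᵢ = Vᵢ/Q for each well-mixed tank.
τ₁ = 265/14.9 = 17.785 s; τ₂ = 440/14.9 = 29.530 s.
Tank 1: C₁ = C_in(1 − e^(−t/τ₁)). Tank 2 (τ₁ ≠ τ₂): C₂ = C_in[1 − (τ₁ e^(−t/τ₁) − τ₂ e^(−t/τ₂))/(τ₁ − τ₂)].
At t = 74.3: e^(−t/τ₁) = 0.015335, e^(−t/τ₂) = 0.080777.
C₂ = 4.57·[1 − (17.785·0.015335 − 29.530·0.080777)/(-11.745)] = 4.57·0.82013 = 3.7480 mol/L.

3.75 mol/L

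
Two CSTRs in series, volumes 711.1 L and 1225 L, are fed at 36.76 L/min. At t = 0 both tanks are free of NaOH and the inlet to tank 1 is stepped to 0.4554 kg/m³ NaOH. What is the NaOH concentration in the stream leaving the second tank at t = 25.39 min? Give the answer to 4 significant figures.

Time constants: τᵢ = Vᵢ/Q for each well-mixed tank.
τ₁ = 711.1/36.76 = 19.3444 min; τ₂ = 1225/36.76 = 33.3243 min.
Solving the cascade with C₁(0)=C₂(0)=0 gives C₂(t) = C_in[1 − (τ₁ e^(−t/τ₁) − τ₂ e^(−t/τ₂))/(τ₁ − τ₂)].
At t = 25.39: e^(−t/τ₁) = 0.269140, e^(−t/τ₂) = 0.466775.
C₂ = 0.4554·[1 − (19.3444·0.269140 − 33.3243·0.466775)/(-13.9799)] = 0.4554·0.259750 = 0.118290 kg/m³.

0.1183 kg/m³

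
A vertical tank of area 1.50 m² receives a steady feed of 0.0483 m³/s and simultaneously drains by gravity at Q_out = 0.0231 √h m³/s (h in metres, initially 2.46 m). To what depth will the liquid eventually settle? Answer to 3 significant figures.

4.37 m

A dh/dt = Q_in − 0.0231 √h. Steady state requires inflow = outflow:
Q_in = 0.0231 √h_ss ⇒ √h_ss = 0.0483/0.0231 = 2.0909.
h_ss = 2.0909² = 4.3719 m. (Since h₀ = 2.46 m < h_ss, the level will rise toward this value.)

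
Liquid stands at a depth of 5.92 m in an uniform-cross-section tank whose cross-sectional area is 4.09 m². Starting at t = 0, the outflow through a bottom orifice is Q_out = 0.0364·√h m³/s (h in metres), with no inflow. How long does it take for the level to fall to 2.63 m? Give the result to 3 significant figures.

With no inflow, A dh/dt = −0.0364 √h.
Separate and integrate: 2(√h − √h₀) = −(0.0364/A) t.
t = 2A(√h₀ − √h)/0.0364 = 2·4.09·(√5.92 − √2.63)/0.0364
  = 8.1800 × (2.4331 − 1.6217) / 0.0364 = 182.34 s.

182 s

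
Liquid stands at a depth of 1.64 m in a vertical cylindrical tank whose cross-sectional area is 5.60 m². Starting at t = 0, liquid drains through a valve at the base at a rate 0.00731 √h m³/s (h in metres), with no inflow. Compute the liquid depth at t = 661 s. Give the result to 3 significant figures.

0.721 m

With no inflow, A dh/dt = −0.00731 √h.
Separate and integrate: 2(√h − √h₀) = −(0.00731/A) t.
√h = √1.64 − 0.00731·661/(2·5.60) = 1.2806 − 0.43142 = 0.84920.
h = 0.84920² = 0.72115 m.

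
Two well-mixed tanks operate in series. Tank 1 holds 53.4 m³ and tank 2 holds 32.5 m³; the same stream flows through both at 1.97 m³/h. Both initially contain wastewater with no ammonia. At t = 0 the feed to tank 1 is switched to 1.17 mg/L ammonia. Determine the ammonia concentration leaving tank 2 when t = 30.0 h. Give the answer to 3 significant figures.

0.477 mg/L

Species balance on tank i: dCᵢ/dt = (Cᵢ₋₁ − Cᵢ)/τᵢ with τᵢ = Vᵢ/Q.
τ₁ = 53.4/1.97 = 27.107 h; τ₂ = 32.5/1.97 = 16.497 h.
Solving the cascade with C₁(0)=C₂(0)=0 gives C₂(t) = C_in[1 − (τ₁ e^(−t/τ₁) − τ₂ e^(−t/τ₂))/(τ₁ − τ₂)].
At t = 30.0: e^(−t/τ₁) = 0.33063, e^(−t/τ₂) = 0.16228.
C₂ = 1.17·[1 − (27.107·0.33063 − 16.497·0.16228)/(10.609)] = 1.17·0.40756 = 0.47685 mg/L.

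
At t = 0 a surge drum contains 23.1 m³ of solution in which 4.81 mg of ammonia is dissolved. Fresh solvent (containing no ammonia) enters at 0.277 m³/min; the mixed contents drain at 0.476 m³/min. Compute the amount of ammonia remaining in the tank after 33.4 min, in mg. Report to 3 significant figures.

2.14 mg

Let m(t) be the amount of ammonia. Volume: V(t) = V₀ + (Q_in − Q_out) t = 23.1 − 0.19900 t; V(33.4) = 16.453 m³.
Solute balance: dm/dt = 0 − Q_out C = −Q_out m/V(t).
Separate: dm/m = −Q_out dt/V(t) ⇒ ln(m/m₀) = −(Q_out/(Q_in−Q_out)) ln(V/V₀).
m = m₀ (V₀/V)^(Q_out/(Q_in−Q_out)) = 4.81 × (23.1/16.453)^(-2.3920) = 2.1364 mg.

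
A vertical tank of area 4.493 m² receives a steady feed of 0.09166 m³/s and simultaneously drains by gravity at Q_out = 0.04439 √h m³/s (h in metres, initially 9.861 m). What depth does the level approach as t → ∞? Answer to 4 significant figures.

4.264 m

Level balance: A dh/dt = 0.09166 − 0.04439 √h. Setting dh/dt = 0:
Q_in = 0.04439 √h_ss ⇒ √h_ss = 0.09166/0.04439 = 2.06488.
h_ss = 2.06488² = 4.26373 m. (Since h₀ = 9.861 m > h_ss, the level will fall toward this value.)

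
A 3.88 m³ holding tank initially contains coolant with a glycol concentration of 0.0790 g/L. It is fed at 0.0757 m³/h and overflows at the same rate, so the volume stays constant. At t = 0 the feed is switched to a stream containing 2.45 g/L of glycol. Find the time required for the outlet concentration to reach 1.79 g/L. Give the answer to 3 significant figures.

65.5 h

Species balance: V dC/dt = Q(C_in − C) ⇒ τ = V/Q = 51.255 h.
C(t) = C_in + (C₀ − C_in) e^(−t/τ). Set C = 1.79 and solve for t:
e^(−t/τ) = (C − C_in)/(C₀ − C_in) = (1.79 − 2.45)/(0.0790 − 2.45) = 0.27836
t = −τ ln(…) = 51.255 × 1.2788 = 65.546 h.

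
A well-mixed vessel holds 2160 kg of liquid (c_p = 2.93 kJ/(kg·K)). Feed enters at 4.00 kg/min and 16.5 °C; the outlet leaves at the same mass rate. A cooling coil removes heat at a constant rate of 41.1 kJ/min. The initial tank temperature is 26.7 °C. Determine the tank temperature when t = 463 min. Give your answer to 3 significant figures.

18.8 °C

M c_p dT/dt = ṁ c_p (T_in − T) − Q̇.
τ = M/ṁ = 540.00 min; T_ss = T_in − Q̇/(ṁ c_p) = 16.5 − 41.1/(4.00·2.93) = 12.993 °C.
T approaches T_ss exponentially: T(t) = T_ss + (T₀ − T_ss) e^(−t/τ).
T(463) = 12.993 + (13.707)·e^(−463/540.00) = 12.993 + (13.707)·0.42426 = 18.808 °C.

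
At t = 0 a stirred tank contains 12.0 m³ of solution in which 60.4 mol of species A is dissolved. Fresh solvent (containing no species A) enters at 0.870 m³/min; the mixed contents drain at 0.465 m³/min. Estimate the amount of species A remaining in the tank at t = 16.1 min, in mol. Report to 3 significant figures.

36.7 mol

Total volume: dV/dt = Q_in − Q_out = 0.40500 m³/min, so V(t) = 12.0 + 0.40500 t and V(16.1) = 18.520 m³.
Species balance (pure solvent in): dm/dt = −Q_out · m/V(t).
dm/m = −Q_out dt/(V₀ + 0.40500 t); integrating gives ln(m/m₀) = −(Q_out/(Q_in−Q_out)) ln(V/V₀).
m = m₀ (V₀/V)^(Q_out/(Q_in−Q_out)) = 60.4 × (12.0/18.520)^(1.1481) = 36.698 mol.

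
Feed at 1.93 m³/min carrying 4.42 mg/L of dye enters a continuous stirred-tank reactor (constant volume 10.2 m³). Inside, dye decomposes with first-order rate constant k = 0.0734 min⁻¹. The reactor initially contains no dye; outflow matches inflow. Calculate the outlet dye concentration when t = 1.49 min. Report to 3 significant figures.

V dC/dt = Q(C_in − C) − k V C.
This is linear with rate a = Q/V + k = 0.26262 min⁻¹.
C_ss = Q C_in/(Q + kV) = 3.1846 mg/L; C(t) = C_ss + (C₀ − C_ss) e^(−a t).
C(1.49) = 3.1846 + (-3.1846)·e^(−0.26262·1.49) = 3.1846 + (-3.1846)·0.67618 = 1.0312 mg/L.

1.03 mg/L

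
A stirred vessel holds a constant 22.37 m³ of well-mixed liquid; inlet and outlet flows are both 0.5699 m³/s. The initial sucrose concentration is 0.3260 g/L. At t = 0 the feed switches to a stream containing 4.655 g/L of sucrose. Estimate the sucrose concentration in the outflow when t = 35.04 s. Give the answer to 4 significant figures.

2.882 g/L

Accumulation = in − out for the solute gives V dC/dt = Q(C_in − C).
Rewrite as dC/dt + C/τ = C_in/τ, τ = V/Q = 39.2525 s.
This is linear first-order; C(t) = C_in + (C₀ − C_in) e^(−t/τ).
C(35.04) = 4.655 + (0.3260 − 4.655)·e^(−35.04/39.2525) = 4.655 + (-4.32900)·0.409556 = 2.88203 g/L.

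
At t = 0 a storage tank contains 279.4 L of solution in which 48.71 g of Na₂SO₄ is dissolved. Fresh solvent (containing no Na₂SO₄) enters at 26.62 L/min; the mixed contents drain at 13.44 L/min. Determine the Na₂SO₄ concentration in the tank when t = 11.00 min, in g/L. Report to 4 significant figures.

0.07495 g/L

Total volume: dV/dt = Q_in − Q_out = 13.1800 L/min, so V(t) = 279.4 + 13.1800 t and V(11.00) = 424.380 L.
Solute balance: dm/dt = 0 − Q_out C = −Q_out m/V(t).
dm/m = −Q_out dt/(V₀ + 13.1800 t); integrating gives ln(m/m₀) = −(Q_out/(Q_in−Q_out)) ln(V/V₀).
m = m₀ (V₀/V)^(Q_out/(Q_in−Q_out)) = 48.71 × (279.4/424.380)^(1.01973) = 31.8060 g.
C = m/V = 31.8060/424.380 = 0.0749469 g/L.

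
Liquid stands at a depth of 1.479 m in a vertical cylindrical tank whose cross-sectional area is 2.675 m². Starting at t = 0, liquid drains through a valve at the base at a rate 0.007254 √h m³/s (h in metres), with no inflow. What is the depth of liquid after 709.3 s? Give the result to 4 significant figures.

With no inflow, A dh/dt = −0.007254 √h.
Separate and integrate: 2(√h − √h₀) = −(0.007254/A) t.
√h = √1.479 − 0.007254·709.3/(2·2.675) = 1.21614 − 0.961731 = 0.254410.
h = 0.254410² = 0.0647245 m.

0.06472 m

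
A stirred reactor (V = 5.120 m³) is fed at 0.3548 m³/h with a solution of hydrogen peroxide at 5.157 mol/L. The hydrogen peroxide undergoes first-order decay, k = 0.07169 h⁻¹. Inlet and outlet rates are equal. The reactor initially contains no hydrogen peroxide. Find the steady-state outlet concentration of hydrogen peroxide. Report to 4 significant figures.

2.535 mol/L

V dC/dt = Q(C_in − C) − k V C.
Steady state (dC/dt = 0): C_ss = Q C_in/(Q + kV) = C_in/(1 + kV/Q).
C_ss = 0.3548·5.157/(0.3548 + 0.07169·5.120) = 1.82970/0.721853 = 2.53473 mol/L.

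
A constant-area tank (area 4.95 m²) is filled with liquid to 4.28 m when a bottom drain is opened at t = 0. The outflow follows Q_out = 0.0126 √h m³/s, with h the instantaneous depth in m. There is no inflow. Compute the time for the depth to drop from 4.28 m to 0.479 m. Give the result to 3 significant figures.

Accumulation of liquid (constant cross-section A): A dh/dt = −0.0126 √h.
Separate and integrate: 2(√h − √h₀) = −(0.0126/A) t.
t = 2A(√h₀ − √h)/0.0126 = 2·4.95·(√4.28 − √0.479)/0.0126
  = 9.9000 × (2.0688 − 0.69210) / 0.0126 = 1081.7 s.

1080 s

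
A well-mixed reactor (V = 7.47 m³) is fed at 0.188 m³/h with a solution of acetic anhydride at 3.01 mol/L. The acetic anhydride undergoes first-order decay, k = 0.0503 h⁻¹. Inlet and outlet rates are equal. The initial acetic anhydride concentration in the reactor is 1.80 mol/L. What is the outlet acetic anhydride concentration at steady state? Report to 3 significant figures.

1.00 mol/L

Species balance: V dC/dt = Q C_in − Q C − k V C.
At steady state: 0 = Q C_in − (Q + kV) C_ss, so C_ss = Q C_in/(Q + kV).
C_ss = 0.188·3.01/(0.188 + 0.0503·7.47) = 0.56588/0.56374 = 1.0038 mol/L.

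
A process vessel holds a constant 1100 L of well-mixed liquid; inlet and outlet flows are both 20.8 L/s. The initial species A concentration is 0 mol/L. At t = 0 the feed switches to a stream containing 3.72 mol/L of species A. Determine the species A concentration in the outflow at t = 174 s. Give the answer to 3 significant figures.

Accumulation = in − out for the solute gives V dC/dt = Q(C_in − C).
Time constant τ = V/Q = 1100/20.8 = 52.885 s.
Integrating: C(t) = C_in + (C₀ − C_in) e^(−t/τ).
C(174) = 3.72 + (0 − 3.72)·e^(−174/52.885) = 3.72 + (-3.7200)·0.037247 = 3.5814 mol/L.

3.58 mol/L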